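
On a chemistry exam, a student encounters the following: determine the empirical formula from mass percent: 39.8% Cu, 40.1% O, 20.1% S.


Assume 100 g sample. Moles of each element:
  Cu: 39.8/63.55 = 0.626 mol
  O: 40.1/16.0 = 2.506 mol
  S: 20.1/32.07 = 0.627 mol
Divide by smallest (0.626):
  Cu: 0.626/0.626 = 1.0
  O: 2.506/0.626 = 4.0
  S: 0.627/0.626 = 1.0
Empirical formula: CuSO4

CuSO4


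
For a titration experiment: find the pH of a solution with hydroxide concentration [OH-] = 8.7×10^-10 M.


pOH = -log10([OH-]) = -log10(8.7×10^-10)
= 10 - log10(8.7) = 9.06
pH = 14 - pOH = 14 - 9.06 = 4.94

4.94


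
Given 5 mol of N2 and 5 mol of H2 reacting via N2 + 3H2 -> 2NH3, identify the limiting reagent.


Mole ratio available / coefficient:
  N2: 5/1 = 5.000
  H2: 5/3 = 1.667
Smaller ratio is limiting.

H2


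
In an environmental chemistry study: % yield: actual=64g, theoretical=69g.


% yield = actual/theoretical × 100
= 64/69 × 100
= 92.75%

92.75%


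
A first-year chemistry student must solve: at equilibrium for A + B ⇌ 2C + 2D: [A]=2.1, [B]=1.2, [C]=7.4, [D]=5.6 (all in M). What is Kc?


Kc = [C]^2[D]^2/([A][B])
= (7.4^2 × 5.6^2)/(2.1^1 × 1.2^1)
= 1717.2736/2.52
= 681.5

681.5


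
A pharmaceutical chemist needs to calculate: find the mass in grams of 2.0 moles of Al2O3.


M(Al2O3) = 101.96 g/mol
mass = n × M = 2.0 × 101.96 = 203.92 g

203.92 g


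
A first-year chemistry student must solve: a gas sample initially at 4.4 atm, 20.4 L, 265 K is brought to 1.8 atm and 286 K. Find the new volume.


P1V1/T1 = P2V2/T2
V2 = P1V1T2/(T1P2)
= 4.4×20.4×286/(265×1.8)
= 53.818 L

53.818 L


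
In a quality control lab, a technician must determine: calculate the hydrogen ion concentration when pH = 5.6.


[H+] = 10^(-pH) = 10^(-5.6)
= 2.51×10^-6 M

2.51×10^-6 M


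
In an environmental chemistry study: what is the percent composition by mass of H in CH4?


M(CH4) = 1×12.01 + 4×1.008 = 16.042 g/mol
Mass of H = 4 × 1.008 = 4.032 g/mol
% H = 4.032/16.042 × 100 = 25.13%

25.13%


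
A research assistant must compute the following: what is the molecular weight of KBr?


M(KBr) = 1×39.1 + 1×79.9
= 39.1 + 79.9
= 119.0 g/mol

119.0 g/mol


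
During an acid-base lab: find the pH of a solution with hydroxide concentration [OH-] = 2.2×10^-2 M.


pOH = -log10([OH-]) = -log10(2.2×10^-2)
= 2 - log10(2.2) = 1.66
pH = 14 - pOH = 14 - 1.66 = 12.34

12.34


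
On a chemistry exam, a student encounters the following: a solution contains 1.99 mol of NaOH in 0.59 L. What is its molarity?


M = n/V = 1.99/0.59 = 3.373 mol/L

3.373 M


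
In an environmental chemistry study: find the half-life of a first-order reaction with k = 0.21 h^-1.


t½ = ln2/k = 0.693147/(0.21 h^-1)
= 3.301 h

3.301 h


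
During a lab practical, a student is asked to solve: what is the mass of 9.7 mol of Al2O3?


M(Al2O3) = 101.96 g/mol
mass = n × M = 9.7 × 101.96 = 989.01 g

989.01 g


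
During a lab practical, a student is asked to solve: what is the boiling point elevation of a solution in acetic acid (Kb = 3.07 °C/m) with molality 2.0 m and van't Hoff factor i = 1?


ΔTb = Kb × m × i
= 3.07 × 2.0 × 1
= 6.14 °C

6.14 °C


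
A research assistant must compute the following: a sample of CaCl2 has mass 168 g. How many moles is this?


M(CaCl2) = 110.98 g/mol
n = mass/M = 168/110.98 = 1.5138 mol

1.5138 mol


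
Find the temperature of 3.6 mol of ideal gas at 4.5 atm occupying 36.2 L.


PV = nRT  (R = 0.08206 L·atm/(mol·K))
T = PV/(nR) = 4.5×36.2/(3.6×0.08206)
= 162.90/0.295416
= 551.43 K

551.43 K


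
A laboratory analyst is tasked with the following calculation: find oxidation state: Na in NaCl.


Group 1 metal: +1
Oxidation number: +1

+1


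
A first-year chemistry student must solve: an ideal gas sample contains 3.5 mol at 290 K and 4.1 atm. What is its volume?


PV = nRT  (R = 0.08206 L·atm/(mol·K))
V = nRT/P = 3.5×0.08206×290/4.1
= 20.315 L

20.315 L


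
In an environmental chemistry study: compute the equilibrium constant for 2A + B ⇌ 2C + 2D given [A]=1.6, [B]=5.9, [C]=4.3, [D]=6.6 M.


Kc = [C]^2[D]^2/([A]^2[B])
= (4.3^2 × 6.6^2)/(1.6^2 × 5.9^1)
= 805.4244/15.104
= 53.33

53.33


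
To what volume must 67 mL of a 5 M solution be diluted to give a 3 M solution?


C1V1 = C2V2
5 × 67 = 3 × V2
V2 = 335/3 = 111.67 mL

111.67 mL


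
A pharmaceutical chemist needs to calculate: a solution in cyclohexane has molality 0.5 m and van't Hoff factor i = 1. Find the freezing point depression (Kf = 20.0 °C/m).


ΔTf = Kf × m × i
= 20.0 × 0.5 × 1
= 10.0 °C

10.0 °C


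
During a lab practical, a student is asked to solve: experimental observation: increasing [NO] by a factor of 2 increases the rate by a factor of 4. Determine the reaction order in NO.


rate ∝ [NO]^n
2^n = 4 → n = 2
Order in NO: 2

2


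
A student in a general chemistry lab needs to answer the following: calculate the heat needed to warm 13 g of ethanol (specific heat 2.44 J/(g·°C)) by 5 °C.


q = mcΔT = 13 × 2.44 × 5
= 158.60 J

158.60 J


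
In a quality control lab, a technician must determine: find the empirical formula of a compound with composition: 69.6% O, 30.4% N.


Assume 100 g sample. Moles of each element:
  O: 69.6/16.0 = 4.35 mol
  N: 30.4/14.01 = 2.17 mol
Divide by smallest (2.17):
  O: 4.35/2.17 = 2.0
  N: 2.17/2.17 = 1.0
Empirical formula: NO2

NO2


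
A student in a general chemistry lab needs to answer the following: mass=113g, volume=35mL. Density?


ρ = mass/volume
= 113/35
= 3.229 g/mL

3.229 g/mL


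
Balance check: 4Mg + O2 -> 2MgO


Equation: 4Mg + O2 -> 2MgO
Check atoms: Mg: 4≠2, O: 2=2
Not balanced

No, not balanced


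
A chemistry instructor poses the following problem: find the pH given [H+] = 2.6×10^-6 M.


pH = -log10([H+]) = -log10(2.6×10^-6)
= 6 - log10(2.6)
= 6 - 0.41
= 5.59

5.59


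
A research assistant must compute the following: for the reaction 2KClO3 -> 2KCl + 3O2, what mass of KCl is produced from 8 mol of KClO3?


Mole ratio KCl:KClO3 = 2:2
n(KCl) = 8 × 2/2 = 8.000 mol
mass = 8.000 × 74.55 = 596.4 g

596.4 g


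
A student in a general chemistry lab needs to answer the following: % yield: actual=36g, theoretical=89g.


% yield = actual/theoretical × 100
= 36/89 × 100
= 40.45%

40.45%


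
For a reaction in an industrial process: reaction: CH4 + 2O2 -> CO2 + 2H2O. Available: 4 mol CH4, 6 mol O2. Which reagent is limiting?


Mole ratio available / coefficient:
  CH4: 4/1 = 4.000
  O2: 6/2 = 3.000
Smaller ratio is limiting.

O2


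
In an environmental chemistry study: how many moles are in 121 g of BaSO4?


M(BaSO4) = 233.4 g/mol
n = mass/M = 121/233.4 = 0.5184 mol

0.5184 mol


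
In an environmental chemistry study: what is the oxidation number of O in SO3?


O is usually -2
Oxidation number: -2

-2


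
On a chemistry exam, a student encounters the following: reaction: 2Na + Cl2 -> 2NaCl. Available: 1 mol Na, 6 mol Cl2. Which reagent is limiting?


Mole ratio available / coefficient:
  Na: 1/2 = 0.500
  Cl2: 6/1 = 6.000
Smaller ratio is limiting.

Na


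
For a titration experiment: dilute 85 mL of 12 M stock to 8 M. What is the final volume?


C1V1 = C2V2
12 × 85 = 8 × V2
V2 = 1020/8 = 127.5 mL

127.5 mL


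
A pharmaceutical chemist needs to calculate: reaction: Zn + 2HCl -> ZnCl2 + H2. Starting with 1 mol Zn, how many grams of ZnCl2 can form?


Mole ratio ZnCl2:Zn = 1:1
n(ZnCl2) = 1 × 1/1 = 1.000 mol
mass = 1.000 × 136.28 = 136.28 g

136.28 g


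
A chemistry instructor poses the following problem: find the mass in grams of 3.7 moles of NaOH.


M(NaOH) = 40.0 g/mol
mass = n × M = 3.7 × 40.0 = 148.00 g

148.00 g


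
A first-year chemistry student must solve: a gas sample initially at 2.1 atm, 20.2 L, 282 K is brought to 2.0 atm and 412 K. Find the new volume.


P1V1/T1 = P2V2/T2
V2 = P1V1T2/(T1P2)
= 2.1×20.2×412/(282×2.0)
= 30.988 L

30.988 L


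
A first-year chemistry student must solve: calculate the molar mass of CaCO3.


M(CaCO3) = 1×40.08 + 1×12.01 + 3×16.0
= 40.08 + 12.01 + 48.0
= 100.09 g/mol

100.09 g/mol


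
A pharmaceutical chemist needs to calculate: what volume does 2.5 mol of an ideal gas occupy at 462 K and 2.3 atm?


PV = nRT  (R = 0.08206 L·atm/(mol·K))
V = nRT/P = 2.5×0.08206×462/2.3
= 41.208 L

41.208 L


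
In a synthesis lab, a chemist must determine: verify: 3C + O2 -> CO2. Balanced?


Equation: 3C + O2 -> CO2
Check atoms: C: 3≠1, O: 2=2
Not balanced

No, not balanced


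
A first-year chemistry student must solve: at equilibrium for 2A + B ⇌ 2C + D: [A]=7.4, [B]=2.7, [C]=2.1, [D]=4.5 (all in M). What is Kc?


Kc = [C]^2[D]/([A]^2[B])
= (2.1^2 × 4.5^1)/(7.4^2 × 2.7^1)
= 19.845/147.852
= 0.1342

0.1342


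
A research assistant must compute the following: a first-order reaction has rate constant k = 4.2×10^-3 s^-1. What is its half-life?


t½ = ln2/k = 0.693147/(4.2×10^-3 s^-1)
= 165.0 s

165.0 s


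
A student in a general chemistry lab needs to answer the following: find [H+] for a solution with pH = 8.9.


[H+] = 10^(-pH) = 10^(-8.9)
= 1.26×10^-9 M

1.26×10^-9 M


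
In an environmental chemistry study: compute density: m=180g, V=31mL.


ρ = mass/volume
= 180/31
= 5.806 g/mL

5.806 g/mL


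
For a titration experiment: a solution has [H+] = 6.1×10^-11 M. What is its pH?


pH = -log10([H+]) = -log10(6.1×10^-11)
= 11 - log10(6.1)
= 11 - 0.79
= 10.21

10.21


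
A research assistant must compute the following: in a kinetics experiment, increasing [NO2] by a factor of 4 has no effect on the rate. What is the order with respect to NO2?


rate ∝ [NO2]^n
rate ∝ [NO2]^0
Order in NO2: 0

0


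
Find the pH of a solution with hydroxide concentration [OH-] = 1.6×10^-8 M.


pOH = -log10([OH-]) = -log10(1.6×10^-8)
= 8 - log10(1.6) = 7.8
pH = 14 - pOH = 14 - 7.8 = 6.2

6.2


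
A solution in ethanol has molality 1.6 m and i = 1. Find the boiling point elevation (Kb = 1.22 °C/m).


ΔTb = Kb × m × i
= 1.22 × 1.6 × 1
= 1.952 °C

1.952 °C


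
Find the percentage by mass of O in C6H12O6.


M(C6H12O6) = 6×12.01 + 12×1.008 + 6×16.0 = 180.156 g/mol
Mass of O = 6 × 16.0 = 96.00 g/mol
% O = 96.00/180.156 × 100 = 53.29%

53.29%


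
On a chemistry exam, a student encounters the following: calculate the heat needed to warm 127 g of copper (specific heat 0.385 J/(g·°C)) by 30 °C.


q = mcΔT = 127 × 0.385 × 30
= 1466.85 J

1466.85 J


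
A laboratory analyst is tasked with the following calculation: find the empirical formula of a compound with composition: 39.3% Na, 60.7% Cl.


Assume 100 g sample. Moles of each element:
  Na: 39.3/22.99 = 1.709 mol
  Cl: 60.7/35.45 = 1.712 mol
Divide by smallest (1.709):
  Na: 1.709/1.709 = 1.0
  Cl: 1.712/1.709 = 1.0
Empirical formula: NaCl

NaCl


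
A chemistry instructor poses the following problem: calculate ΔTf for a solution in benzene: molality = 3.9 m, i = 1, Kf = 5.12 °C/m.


ΔTf = Kf × m × i
= 5.12 × 3.9 × 1
= 19.968 °C

19.968 °C


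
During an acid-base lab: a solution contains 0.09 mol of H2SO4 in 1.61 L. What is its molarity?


M = n/V = 0.09/1.61 = 0.056 mol/L

0.056 M


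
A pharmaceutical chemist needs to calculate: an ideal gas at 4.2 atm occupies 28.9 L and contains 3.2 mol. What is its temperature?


PV = nRT  (R = 0.08206 L·atm/(mol·K))
T = PV/(nR) = 4.2×28.9/(3.2×0.08206)
= 121.38/0.262592
= 462.24 K

462.24 K


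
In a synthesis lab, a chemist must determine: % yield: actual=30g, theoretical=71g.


% yield = actual/theoretical × 100
= 30/71 × 100
= 42.25%

42.25%


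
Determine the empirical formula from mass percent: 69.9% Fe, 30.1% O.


Assume 100 g sample. Moles of each element:
  Fe: 69.9/55.85 = 1.252 mol
  O: 30.1/16.0 = 1.881 mol
Divide by smallest (1.252):
  Fe: 1.252/1.252 = 1.0
  O: 1.881/1.252 = 1.5
Multiply all ratios by 2 to obtain whole numbers.
Empirical formula: Fe2O3

Fe2O3


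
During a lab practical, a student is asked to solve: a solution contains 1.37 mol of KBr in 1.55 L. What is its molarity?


M = n/V = 1.37/1.55 = 0.884 mol/L

0.884 M


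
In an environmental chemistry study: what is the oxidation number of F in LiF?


F is always -1
Oxidation number: -1

-1


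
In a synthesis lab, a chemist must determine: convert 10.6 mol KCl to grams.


M(KCl) = 74.55 g/mol
mass = n × M = 10.6 × 74.55 = 790.23 g

790.23 g


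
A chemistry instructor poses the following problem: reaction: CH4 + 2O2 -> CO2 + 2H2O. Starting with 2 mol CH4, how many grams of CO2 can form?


Mole ratio CO2:CH4 = 1:1
n(CO2) = 2 × 1/1 = 2.000 mol
mass = 2.000 × 44.01 = 88.02 g

88.02 g


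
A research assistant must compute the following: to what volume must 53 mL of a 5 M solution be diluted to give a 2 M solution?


C1V1 = C2V2
5 × 53 = 2 × V2
V2 = 265/2 = 132.5 mL

132.5 mL


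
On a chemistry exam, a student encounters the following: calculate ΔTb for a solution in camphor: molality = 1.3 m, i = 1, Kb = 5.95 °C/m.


ΔTb = Kb × m × i
= 5.95 × 1.3 × 1
= 7.735 °C

7.735 °C


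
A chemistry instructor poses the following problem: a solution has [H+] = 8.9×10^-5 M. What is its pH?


pH = -log10([H+]) = -log10(8.9×10^-5)
= 5 - log10(8.9)
= 5 - 0.95
= 4.05

4.05


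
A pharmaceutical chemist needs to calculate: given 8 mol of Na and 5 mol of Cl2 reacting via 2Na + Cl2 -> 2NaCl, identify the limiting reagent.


Mole ratio available / coefficient:
  Na: 8/2 = 4.000
  Cl2: 5/1 = 5.000
Smaller ratio is limiting.

Na


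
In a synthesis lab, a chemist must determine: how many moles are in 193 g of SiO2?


M(SiO2) = 60.09 g/mol
n = mass/M = 193/60.09 = 3.2118 mol

3.2118 mol


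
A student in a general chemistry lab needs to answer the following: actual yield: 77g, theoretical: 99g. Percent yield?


% yield = actual/theoretical × 100
= 77/99 × 100
= 77.78%

77.78%


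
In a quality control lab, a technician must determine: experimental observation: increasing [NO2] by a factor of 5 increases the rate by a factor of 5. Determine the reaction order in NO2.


rate ∝ [NO2]^n
5^n = 5 → n = 1
Order in NO2: 1

1


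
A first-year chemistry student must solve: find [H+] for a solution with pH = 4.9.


[H+] = 10^(-pH) = 10^(-4.9)
= 1.26×10^-5 M

1.26×10^-5 M


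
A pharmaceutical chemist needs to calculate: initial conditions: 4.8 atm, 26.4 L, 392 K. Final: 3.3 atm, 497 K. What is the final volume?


P1V1/T1 = P2V2/T2
V2 = P1V1T2/(T1P2)
= 4.8×26.4×497/(392×3.3)
= 48.686 L

48.686 L


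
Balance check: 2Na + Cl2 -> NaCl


Equation: 2Na + Cl2 -> NaCl
Check atoms: Cl: 2≠1, Na: 2≠1
Not balanced

No, not balanced


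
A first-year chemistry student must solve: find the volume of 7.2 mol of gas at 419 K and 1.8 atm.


PV = nRT  (R = 0.08206 L·atm/(mol·K))
V = nRT/P = 7.2×0.08206×419/1.8
= 137.533 L

137.533 L


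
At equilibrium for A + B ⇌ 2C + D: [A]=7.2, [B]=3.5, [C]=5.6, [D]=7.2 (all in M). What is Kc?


Kc = [C]^2[D]/([A][B])
= (5.6^2 × 7.2^1)/(7.2^1 × 3.5^1)
= 225.792/25.2
= 8.960

8.960


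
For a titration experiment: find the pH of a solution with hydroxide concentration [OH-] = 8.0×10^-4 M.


pOH = -log10([OH-]) = -log10(8.0×10^-4)
= 4 - log10(8.0) = 3.1
pH = 14 - pOH = 14 - 3.1 = 10.9

10.9


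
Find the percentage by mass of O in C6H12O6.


M(C6H12O6) = 6×12.01 + 12×1.008 + 6×16.0 = 180.156 g/mol
Mass of O = 6 × 16.0 = 96.00 g/mol
% O = 96.00/180.156 × 100 = 53.29%

53.29%


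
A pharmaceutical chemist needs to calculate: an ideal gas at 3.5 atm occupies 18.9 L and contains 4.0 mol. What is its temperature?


PV = nRT  (R = 0.08206 L·atm/(mol·K))
T = PV/(nR) = 3.5×18.9/(4.0×0.08206)
= 66.15/0.328240
= 201.53 K

201.53 K


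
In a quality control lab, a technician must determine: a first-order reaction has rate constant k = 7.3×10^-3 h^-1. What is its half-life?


t½ = ln2/k = 0.693147/(7.3×10^-3 h^-1)
= 94.95 h

94.95 h


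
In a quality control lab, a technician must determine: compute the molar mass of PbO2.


M(PbO2) = 1×207.2 + 2×16.0
= 207.2 + 32.0
= 239.2 g/mol

239.2 g/mol


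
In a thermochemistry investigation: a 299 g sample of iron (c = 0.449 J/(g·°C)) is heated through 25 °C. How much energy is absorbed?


q = mcΔT = 299 × 0.449 × 25
= 3356.28 J

3356.28 J


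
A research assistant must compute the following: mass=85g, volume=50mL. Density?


ρ = mass/volume
= 85/50
= 1.7 g/mL

1.7 g/mL


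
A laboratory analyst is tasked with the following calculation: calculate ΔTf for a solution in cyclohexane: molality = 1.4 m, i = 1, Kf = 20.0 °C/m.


ΔTf = Kf × m × i
= 20.0 × 1.4 × 1
= 28.0 °C

28.0 °C


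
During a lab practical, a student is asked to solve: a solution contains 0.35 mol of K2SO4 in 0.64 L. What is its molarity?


M = n/V = 0.35/0.64 = 0.547 mol/L

0.547 M


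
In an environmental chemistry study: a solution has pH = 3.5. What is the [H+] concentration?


[H+] = 10^(-pH) = 10^(-3.5)
= 3.16×10^-4 M

3.16×10^-4 M


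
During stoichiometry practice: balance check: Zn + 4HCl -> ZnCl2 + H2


Equation: Zn + 4HCl -> ZnCl2 + H2
Check atoms: Cl: 4≠2, H: 4≠2, Zn: 1=1
Not balanced

No, not balanced


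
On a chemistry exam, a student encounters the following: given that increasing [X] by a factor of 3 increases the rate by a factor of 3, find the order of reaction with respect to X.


rate ∝ [X]^n
3^n = 3 → n = 1
Order in X: 1

1


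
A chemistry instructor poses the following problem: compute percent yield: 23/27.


% yield = actual/theoretical × 100
= 23/27 × 100
= 85.19%

85.19%


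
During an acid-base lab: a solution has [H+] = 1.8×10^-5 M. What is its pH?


pH = -log10([H+]) = -log10(1.8×10^-5)
= 5 - log10(1.8)
= 5 - 0.26
= 4.74

4.74


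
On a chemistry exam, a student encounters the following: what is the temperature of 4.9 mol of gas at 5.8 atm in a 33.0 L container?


PV = nRT  (R = 0.08206 L·atm/(mol·K))
T = PV/(nR) = 5.8×33.0/(4.9×0.08206)
= 191.40/0.402094
= 476.01 K

476.01 K


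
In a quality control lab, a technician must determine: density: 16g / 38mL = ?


ρ = mass/volume
= 16/38
= 0.421 g/mL

0.421 g/mL


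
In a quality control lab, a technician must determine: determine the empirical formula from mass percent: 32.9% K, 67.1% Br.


Assume 100 g sample. Moles of each element:
  K: 32.9/39.1 = 0.841 mol
  Br: 67.1/79.9 = 0.84 mol
Divide by smallest (0.84):
  K: 0.841/0.84 = 1.0
  Br: 0.84/0.84 = 1.0
Empirical formula: KBr

KBr


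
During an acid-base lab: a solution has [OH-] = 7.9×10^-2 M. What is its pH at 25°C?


pOH = -log10([OH-]) = -log10(7.9×10^-2)
= 2 - log10(7.9) = 1.1
pH = 14 - pOH = 14 - 1.1 = 12.9

12.9


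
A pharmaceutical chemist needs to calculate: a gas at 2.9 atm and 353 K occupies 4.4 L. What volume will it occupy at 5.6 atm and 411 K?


P1V1/T1 = P2V2/T2
V2 = P1V1T2/(T1P2)
= 2.9×4.4×411/(353×5.6)
= 2.653 L

2.653 L


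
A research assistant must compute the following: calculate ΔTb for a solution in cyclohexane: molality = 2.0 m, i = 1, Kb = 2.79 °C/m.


ΔTb = Kb × m × i
= 2.79 × 2.0 × 1
= 5.58 °C

5.58 °C


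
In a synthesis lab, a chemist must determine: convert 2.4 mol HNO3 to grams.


M(HNO3) = 63.02 g/mol
mass = n × M = 2.4 × 63.02 = 151.25 g

151.25 g


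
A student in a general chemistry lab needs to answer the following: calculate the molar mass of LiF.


M(LiF) = 1×6.94 + 1×19.0
= 6.94 + 19.0
= 25.94 g/mol

25.94 g/mol


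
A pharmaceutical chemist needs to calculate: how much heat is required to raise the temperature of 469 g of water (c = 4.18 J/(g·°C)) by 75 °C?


q = mcΔT = 469 × 4.18 × 75
= 147031.50 J

147031.50 J


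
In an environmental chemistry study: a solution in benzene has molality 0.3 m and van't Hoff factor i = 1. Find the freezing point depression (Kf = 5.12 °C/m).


ΔTf = Kf × m × i
= 5.12 × 0.3 × 1
= 1.536 °C

1.536 °C


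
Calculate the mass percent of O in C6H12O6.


M(C6H12O6) = 6×12.01 + 12×1.008 + 6×16.0 = 180.156 g/mol
Mass of O = 6 × 16.0 = 96.00 g/mol
% O = 96.00/180.156 × 100 = 53.29%

53.29%


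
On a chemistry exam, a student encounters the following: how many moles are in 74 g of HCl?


M(HCl) = 36.46 g/mol
n = mass/M = 74/36.46 = 2.0296 mol

2.0296 mol


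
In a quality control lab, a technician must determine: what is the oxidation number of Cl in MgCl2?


halide: -1
Oxidation number: -1

-1


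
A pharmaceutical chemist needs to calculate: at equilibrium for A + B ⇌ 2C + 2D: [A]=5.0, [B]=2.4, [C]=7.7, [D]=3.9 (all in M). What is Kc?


Kc = [C]^2[D]^2/([A][B])
= (7.7^2 × 3.9^2)/(5.0^1 × 2.4^1)
= 901.8009/12
= 75.15

75.15


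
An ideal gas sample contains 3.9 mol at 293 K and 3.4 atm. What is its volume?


PV = nRT  (R = 0.08206 L·atm/(mol·K))
V = nRT/P = 3.9×0.08206×293/3.4
= 27.579 L

27.579 L


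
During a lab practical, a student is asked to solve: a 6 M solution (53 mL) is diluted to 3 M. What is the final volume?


C1V1 = C2V2
6 × 53 = 3 × V2
V2 = 318/3 = 106.0 mL

106.0 mL


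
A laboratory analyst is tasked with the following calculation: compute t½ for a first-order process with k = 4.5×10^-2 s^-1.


t½ = ln2/k = 0.693147/(4.5×10^-2 s^-1)
= 15.40 s

15.40 s


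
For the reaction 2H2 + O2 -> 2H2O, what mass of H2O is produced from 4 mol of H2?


Mole ratio H2O:H2 = 2:2
n(H2O) = 4 × 2/2 = 4.000 mol
mass = 4.000 × 18.02 = 72.08 g

72.08 g


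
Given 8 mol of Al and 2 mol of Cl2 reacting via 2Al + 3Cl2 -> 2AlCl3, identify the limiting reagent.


Mole ratio available / coefficient:
  Al: 8/2 = 4.000
  Cl2: 2/3 = 0.667
Smaller ratio is limiting.

Cl2


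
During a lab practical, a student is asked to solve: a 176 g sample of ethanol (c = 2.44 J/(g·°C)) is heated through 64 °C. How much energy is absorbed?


q = mcΔT = 176 × 2.44 × 64
= 27484.16 J

27484.16 J


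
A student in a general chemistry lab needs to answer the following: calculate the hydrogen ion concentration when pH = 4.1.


[H+] = 10^(-pH) = 10^(-4.1)
= 7.94×10^-5 M

7.94×10^-5 M


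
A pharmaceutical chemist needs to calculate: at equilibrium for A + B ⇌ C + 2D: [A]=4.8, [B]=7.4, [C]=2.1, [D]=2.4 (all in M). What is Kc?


Kc = [C][D]^2/([A][B])
= (2.1^1 × 2.4^2)/(4.8^1 × 7.4^1)
= 12.096/35.52
= 0.3405

0.3405


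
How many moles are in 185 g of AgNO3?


M(AgNO3) = 169.88 g/mol
n = mass/M = 185/169.88 = 1.089 mol

1.089 mol


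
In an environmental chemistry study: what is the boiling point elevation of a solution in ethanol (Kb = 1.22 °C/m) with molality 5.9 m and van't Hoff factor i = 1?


ΔTb = Kb × m × i
= 1.22 × 5.9 × 1
= 7.198 °C

7.198 °C


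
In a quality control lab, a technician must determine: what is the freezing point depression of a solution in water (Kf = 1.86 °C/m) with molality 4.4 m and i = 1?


ΔTf = Kf × m × i
= 1.86 × 4.4 × 1
= 8.184 °C

8.184 °C


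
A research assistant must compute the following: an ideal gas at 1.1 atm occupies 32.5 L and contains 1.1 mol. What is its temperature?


PV = nRT  (R = 0.08206 L·atm/(mol·K))
T = PV/(nR) = 1.1×32.5/(1.1×0.08206)
= 35.75/0.090266
= 396.05 K

396.05 K


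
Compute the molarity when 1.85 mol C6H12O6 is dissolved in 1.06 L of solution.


M = n/V = 1.85/1.06 = 1.745 mol/L

1.745 M


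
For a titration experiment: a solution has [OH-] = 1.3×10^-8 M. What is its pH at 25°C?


pOH = -log10([OH-]) = -log10(1.3×10^-8)
= 8 - log10(1.3) = 7.89
pH = 14 - pOH = 14 - 7.89 = 6.11

6.11


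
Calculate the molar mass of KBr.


M(KBr) = 1×39.1 + 1×79.9
= 39.1 + 79.9
= 119.0 g/mol

119.0 g/mol


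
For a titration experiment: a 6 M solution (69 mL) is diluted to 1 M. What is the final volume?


C1V1 = C2V2
6 × 69 = 1 × V2
V2 = 414/1 = 414.0 mL

414.0 mL


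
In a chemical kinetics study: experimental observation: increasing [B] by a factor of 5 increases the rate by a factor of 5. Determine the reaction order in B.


rate ∝ [B]^n
5^n = 5 → n = 1
Order in B: 1

1


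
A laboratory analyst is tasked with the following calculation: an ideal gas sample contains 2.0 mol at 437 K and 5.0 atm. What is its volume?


PV = nRT  (R = 0.08206 L·atm/(mol·K))
V = nRT/P = 2.0×0.08206×437/5.0
= 14.344 L

14.344 L


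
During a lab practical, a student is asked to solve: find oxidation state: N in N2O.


2x + (-2) = 0, so x = +1
Oxidation number: +1

+1


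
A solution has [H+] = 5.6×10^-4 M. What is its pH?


pH = -log10([H+]) = -log10(5.6×10^-4)
= 4 - log10(5.6)
= 4 - 0.75
= 3.25

3.25


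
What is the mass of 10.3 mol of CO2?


M(CO2) = 44.01 g/mol
mass = n × M = 10.3 × 44.01 = 453.30 g

453.30 g


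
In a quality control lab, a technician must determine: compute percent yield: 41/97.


% yield = actual/theoretical × 100
= 41/97 × 100
= 42.27%

42.27%


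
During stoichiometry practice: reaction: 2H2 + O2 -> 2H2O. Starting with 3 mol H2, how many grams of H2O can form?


Mole ratio H2O:H2 = 2:2
n(H2O) = 3 × 2/2 = 3.000 mol
mass = 3.000 × 18.02 = 54.06 g

54.06 g


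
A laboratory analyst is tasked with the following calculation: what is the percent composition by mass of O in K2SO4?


M(K2SO4) = 2×39.1 + 1×32.07 + 4×16.0 = 174.27 g/mol
Mass of O = 4 × 16.0 = 64.00 g/mol
% O = 64.00/174.27 × 100 = 36.72%

36.72%


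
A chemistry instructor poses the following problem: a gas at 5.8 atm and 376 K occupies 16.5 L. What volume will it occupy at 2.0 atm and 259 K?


P1V1/T1 = P2V2/T2
V2 = P1V1T2/(T1P2)
= 5.8×16.5×259/(376×2.0)
= 32.961 L

32.961 L


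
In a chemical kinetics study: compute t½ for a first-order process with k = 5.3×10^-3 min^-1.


t½ = ln2/k = 0.693147/(5.3×10^-3 min^-1)
= 130.8 min

130.8 min


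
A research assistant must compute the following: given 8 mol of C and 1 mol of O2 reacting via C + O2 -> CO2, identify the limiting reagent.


Mole ratio available / coefficient:
  C: 8/1 = 8.000
  O2: 1/1 = 1.000
Smaller ratio is limiting.

O2


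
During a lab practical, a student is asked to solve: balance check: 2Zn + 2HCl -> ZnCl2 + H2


Equation: 2Zn + 2HCl -> ZnCl2 + H2
Check atoms: Cl: 2=2, H: 2=2, Zn: 2≠1
Not balanced

No, not balanced


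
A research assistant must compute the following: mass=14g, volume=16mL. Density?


ρ = mass/volume
= 14/16
= 0.875 g/mL

0.875 g/mL


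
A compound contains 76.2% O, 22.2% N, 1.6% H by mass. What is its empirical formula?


Assume 100 g sample. Moles of each element:
  O: 76.2/16.0 = 4.763 mol
  N: 22.2/14.01 = 1.585 mol
  H: 1.6/1.008 = 1.587 mol
Divide by smallest (1.585):
  O: 4.763/1.585 = 3.01
  N: 1.585/1.585 = 1.0
  H: 1.587/1.585 = 1.0
Empirical formula: HNO3

HNO3


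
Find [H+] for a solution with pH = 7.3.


[H+] = 10^(-pH) = 10^(-7.3)
= 5.01×10^-8 M

5.01×10^-8 M


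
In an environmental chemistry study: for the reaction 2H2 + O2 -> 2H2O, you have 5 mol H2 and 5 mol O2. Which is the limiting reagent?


Mole ratio available / coefficient:
  H2: 5/2 = 2.500
  O2: 5/1 = 5.000
Smaller ratio is limiting.

H2


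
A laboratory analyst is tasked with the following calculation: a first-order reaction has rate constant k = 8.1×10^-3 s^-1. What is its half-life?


t½ = ln2/k = 0.693147/(8.1×10^-3 s^-1)
= 85.57 s

85.57 s


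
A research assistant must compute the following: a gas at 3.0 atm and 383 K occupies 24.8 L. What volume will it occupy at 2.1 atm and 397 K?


P1V1/T1 = P2V2/T2
V2 = P1V1T2/(T1P2)
= 3.0×24.8×397/(383×2.1)
= 36.724 L

36.724 L


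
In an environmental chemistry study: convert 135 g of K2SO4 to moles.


M(K2SO4) = 174.27 g/mol
n = mass/M = 135/174.27 = 0.7747 mol

0.7747 mol


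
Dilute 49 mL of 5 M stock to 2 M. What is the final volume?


C1V1 = C2V2
5 × 49 = 2 × V2
V2 = 245/2 = 122.5 mL

122.5 mL


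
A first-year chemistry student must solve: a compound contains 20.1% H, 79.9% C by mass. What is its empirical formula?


Assume 100 g sample. Moles of each element:
  H: 20.1/1.008 = 19.94 mol
  C: 79.9/12.01 = 6.653 mol
Divide by smallest (6.653):
  H: 19.94/6.653 = 3.0
  C: 6.653/6.653 = 1.0
Empirical formula: CH3

CH3


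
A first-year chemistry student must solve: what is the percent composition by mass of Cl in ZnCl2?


M(ZnCl2) = 1×65.38 + 2×35.45 = 136.28 g/mol
Mass of Cl = 2 × 35.45 = 70.90 g/mol
% Cl = 70.90/136.28 × 100 = 52.03%

52.03%


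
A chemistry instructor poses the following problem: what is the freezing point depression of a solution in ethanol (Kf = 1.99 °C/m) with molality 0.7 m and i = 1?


ΔTf = Kf × m × i
= 1.99 × 0.7 × 1
= 1.393 °C

1.393 °C


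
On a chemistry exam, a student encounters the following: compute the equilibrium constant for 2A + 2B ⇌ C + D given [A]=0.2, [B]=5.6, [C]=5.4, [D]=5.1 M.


Kc = [C][D]/([A]^2[B]^2)
= (5.4^1 × 5.1^1)/(0.2^2 × 5.6^2)
= 27.54/1.2544
= 21.95

21.95


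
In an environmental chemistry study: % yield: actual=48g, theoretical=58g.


% yield = actual/theoretical × 100
= 48/58 × 100
= 82.76%

82.76%


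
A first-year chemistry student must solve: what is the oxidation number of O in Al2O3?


O is usually -2
Oxidation number: -2

-2


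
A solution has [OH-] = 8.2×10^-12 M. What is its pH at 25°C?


pOH = -log10([OH-]) = -log10(8.2×10^-12)
= 12 - log10(8.2) = 11.09
pH = 14 - pOH = 14 - 11.09 = 2.91

2.91


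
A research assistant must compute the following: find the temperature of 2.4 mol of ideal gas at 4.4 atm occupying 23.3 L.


PV = nRT  (R = 0.08206 L·atm/(mol·K))
T = PV/(nR) = 4.4×23.3/(2.4×0.08206)
= 102.52/0.196944
= 520.55 K

520.55 K


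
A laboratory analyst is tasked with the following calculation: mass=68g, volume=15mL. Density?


ρ = mass/volume
= 68/15
= 4.533 g/mL

4.533 g/mL


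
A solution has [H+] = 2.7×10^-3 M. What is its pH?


pH = -log10([H+]) = -log10(2.7×10^-3)
= 3 - log10(2.7)
= 3 - 0.43
= 2.57

2.57


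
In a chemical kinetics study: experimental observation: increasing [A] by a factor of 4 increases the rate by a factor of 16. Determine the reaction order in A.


rate ∝ [A]^n
4^n = 16 → n = 2
Order in A: 2

2


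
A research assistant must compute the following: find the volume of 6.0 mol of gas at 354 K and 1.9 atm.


PV = nRT  (R = 0.08206 L·atm/(mol·K))
V = nRT/P = 6.0×0.08206×354/1.9
= 91.734 L

91.734 L


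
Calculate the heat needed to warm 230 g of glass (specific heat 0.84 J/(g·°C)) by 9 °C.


q = mcΔT = 230 × 0.84 × 9
= 1738.80 J

1738.80 J


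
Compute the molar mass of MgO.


M(MgO) = 1×24.31 + 1×16.0
= 24.31 + 16.0
= 40.31 g/mol

40.31 g/mol


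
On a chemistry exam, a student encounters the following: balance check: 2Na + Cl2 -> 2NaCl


Equation: 2Na + Cl2 -> 2NaCl
Check atoms: Cl: 2=2, Na: 2=2
Balanced

Yes, balanced


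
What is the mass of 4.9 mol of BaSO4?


M(BaSO4) = 233.4 g/mol
mass = n × M = 4.9 × 233.4 = 1143.66 g

1143.66 g


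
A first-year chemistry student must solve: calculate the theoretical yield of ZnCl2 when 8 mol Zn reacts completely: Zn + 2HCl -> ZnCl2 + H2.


Mole ratio ZnCl2:Zn = 1:1
n(ZnCl2) = 8 × 1/1 = 8.000 mol
mass = 8.000 × 136.28 = 1090.24 g

1090.24 g


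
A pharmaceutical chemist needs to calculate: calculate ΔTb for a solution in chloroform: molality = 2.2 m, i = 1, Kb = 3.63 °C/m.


ΔTb = Kb × m × i
= 3.63 × 2.2 × 1
= 7.986 °C

7.986 °C


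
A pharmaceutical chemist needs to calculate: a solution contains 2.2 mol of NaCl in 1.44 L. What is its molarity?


M = n/V = 2.2/1.44 = 1.528 mol/L

1.528 M


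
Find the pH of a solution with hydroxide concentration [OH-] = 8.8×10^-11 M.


pOH = -log10([OH-]) = -log10(8.8×10^-11)
= 11 - log10(8.8) = 10.06
pH = 14 - pOH = 14 - 10.06 = 3.94

3.94


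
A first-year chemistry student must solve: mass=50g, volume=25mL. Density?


ρ = mass/volume
= 50/25
= 2.0 g/mL

2.0 g/mL


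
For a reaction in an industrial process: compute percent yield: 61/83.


% yield = actual/theoretical × 100
= 61/83 × 100
= 73.49%

73.49%


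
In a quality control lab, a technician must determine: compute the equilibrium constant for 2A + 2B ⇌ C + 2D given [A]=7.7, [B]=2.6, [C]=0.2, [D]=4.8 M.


Kc = [C][D]^2/([A]^2[B]^2)
= (0.2^1 × 4.8^2)/(7.7^2 × 2.6^2)
= 4.608/400.8004
= 0.01150

0.01150


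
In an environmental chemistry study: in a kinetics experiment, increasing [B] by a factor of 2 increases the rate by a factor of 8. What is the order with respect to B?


rate ∝ [B]^n
2^n = 8 → n = 3
Order in B: 3

3


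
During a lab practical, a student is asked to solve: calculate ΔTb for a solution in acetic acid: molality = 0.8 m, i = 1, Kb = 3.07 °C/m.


ΔTb = Kb × m × i
= 3.07 × 0.8 × 1
= 2.456 °C

2.456 °C


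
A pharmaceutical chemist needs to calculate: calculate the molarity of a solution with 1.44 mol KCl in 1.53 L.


M = n/V = 1.44/1.53 = 0.941 mol/L

0.941 M


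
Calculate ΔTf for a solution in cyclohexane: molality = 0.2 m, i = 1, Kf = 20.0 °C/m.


ΔTf = Kf × m × i
= 20.0 × 0.2 × 1
= 4.0 °C

4.0 °C


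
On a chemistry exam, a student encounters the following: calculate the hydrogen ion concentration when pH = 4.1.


[H+] = 10^(-pH) = 10^(-4.1)
= 7.94×10^-5 M

7.94×10^-5 M


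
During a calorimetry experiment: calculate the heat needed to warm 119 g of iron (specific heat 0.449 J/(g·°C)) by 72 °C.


q = mcΔT = 119 × 0.449 × 72
= 3847.03 J

3847.03 J


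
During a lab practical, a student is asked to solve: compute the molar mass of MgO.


M(MgO) = 1×24.31 + 1×16.0
= 24.31 + 16.0
= 40.31 g/mol

40.31 g/mol


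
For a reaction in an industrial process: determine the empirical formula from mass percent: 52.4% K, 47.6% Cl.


Assume 100 g sample. Moles of each element:
  K: 52.4/39.1 = 1.34 mol
  Cl: 47.6/35.45 = 1.343 mol
Divide by smallest (1.34):
  K: 1.34/1.34 = 1.0
  Cl: 1.343/1.34 = 1.0
Empirical formula: KCl

KCl


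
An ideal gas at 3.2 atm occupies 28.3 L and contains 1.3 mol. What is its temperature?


PV = nRT  (R = 0.08206 L·atm/(mol·K))
T = PV/(nR) = 3.2×28.3/(1.3×0.08206)
= 90.56/0.106678
= 848.91 K

848.91 K


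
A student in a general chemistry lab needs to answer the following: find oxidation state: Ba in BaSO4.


Group 2 metal: +2
Oxidation number: +2

+2


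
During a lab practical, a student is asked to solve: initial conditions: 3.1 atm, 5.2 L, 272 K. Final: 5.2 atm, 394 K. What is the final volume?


P1V1/T1 = P2V2/T2
V2 = P1V1T2/(T1P2)
= 3.1×5.2×394/(272×5.2)
= 4.49 L

4.49 L


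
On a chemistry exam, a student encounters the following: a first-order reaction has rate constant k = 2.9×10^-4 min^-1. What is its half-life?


t½ = ln2/k = 0.693147/(2.9×10^-4 min^-1)
= 2390 min

2390 min


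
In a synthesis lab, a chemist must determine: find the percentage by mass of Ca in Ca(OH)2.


M(Ca(OH)2) = 1×40.08 + 2×16.0 + 2×1.008 = 74.096 g/mol
Mass of Ca = 1 × 40.08 = 40.08 g/mol
% Ca = 40.08/74.096 × 100 = 54.09%

54.09%


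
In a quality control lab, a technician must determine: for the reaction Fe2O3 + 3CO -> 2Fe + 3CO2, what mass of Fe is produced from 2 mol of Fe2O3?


Mole ratio Fe:Fe2O3 = 2:1
n(Fe) = 2 × 2/1 = 4.000 mol
mass = 4.000 × 55.85 = 223.4 g

223.4 g


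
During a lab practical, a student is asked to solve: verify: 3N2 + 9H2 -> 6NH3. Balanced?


Equation: 3N2 + 9H2 -> 6NH3
Check atoms: H: 18=18, N: 6=6
Balanced

Yes, balanced


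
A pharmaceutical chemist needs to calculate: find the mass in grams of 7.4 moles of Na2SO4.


M(Na2SO4) = 142.05 g/mol
mass = n × M = 7.4 × 142.05 = 1051.17 g

1051.17 g


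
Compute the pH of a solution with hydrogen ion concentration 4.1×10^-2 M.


pH = -log10([H+]) = -log10(4.1×10^-2)
= 2 - log10(4.1)
= 2 - 0.61
= 1.39

1.39


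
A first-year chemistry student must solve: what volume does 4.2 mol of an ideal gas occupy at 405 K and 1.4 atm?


PV = nRT  (R = 0.08206 L·atm/(mol·K))
V = nRT/P = 4.2×0.08206×405/1.4
= 99.703 L

99.703 L


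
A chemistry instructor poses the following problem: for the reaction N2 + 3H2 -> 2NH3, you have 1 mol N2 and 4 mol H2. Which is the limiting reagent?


Mole ratio available / coefficient:
  N2: 1/1 = 1.000
  H2: 4/3 = 1.333
Smaller ratio is limiting.

N2


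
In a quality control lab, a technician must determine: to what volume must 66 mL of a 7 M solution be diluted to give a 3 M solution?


C1V1 = C2V2
7 × 66 = 3 × V2
V2 = 462/3 = 154.0 mL

154.0 mL


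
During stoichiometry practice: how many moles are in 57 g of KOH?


M(KOH) = 56.11 g/mol
n = mass/M = 57/56.11 = 1.0159 mol

1.0159 mol


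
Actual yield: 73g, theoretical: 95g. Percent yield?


% yield = actual/theoretical × 100
= 73/95 × 100
= 76.84%

76.84%


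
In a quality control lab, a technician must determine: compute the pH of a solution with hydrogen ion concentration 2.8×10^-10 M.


pH = -log10([H+]) = -log10(2.8×10^-10)
= 10 - log10(2.8)
= 10 - 0.45
= 9.55

9.55


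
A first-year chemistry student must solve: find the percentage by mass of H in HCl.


M(HCl) = 1×1.008 + 1×35.45 = 36.458 g/mol
Mass of H = 1 × 1.008 = 1.008 g/mol
% H = 1.008/36.458 × 100 = 2.76%

2.76%


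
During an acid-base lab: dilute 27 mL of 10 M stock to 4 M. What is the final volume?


C1V1 = C2V2
10 × 27 = 4 × V2
V2 = 270/4 = 67.5 mL

67.5 mL


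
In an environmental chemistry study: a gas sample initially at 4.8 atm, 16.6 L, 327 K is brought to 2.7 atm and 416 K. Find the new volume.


P1V1/T1 = P2V2/T2
V2 = P1V1T2/(T1P2)
= 4.8×16.6×416/(327×2.7)
= 37.543 L

37.543 L


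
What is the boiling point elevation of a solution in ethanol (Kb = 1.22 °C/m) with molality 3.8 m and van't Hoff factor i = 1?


ΔTb = Kb × m × i
= 1.22 × 3.8 × 1
= 4.636 °C

4.636 °C


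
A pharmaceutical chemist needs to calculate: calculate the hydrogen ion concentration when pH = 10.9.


[H+] = 10^(-pH) = 10^(-10.9)
= 1.26×10^-11 M

1.26×10^-11 M


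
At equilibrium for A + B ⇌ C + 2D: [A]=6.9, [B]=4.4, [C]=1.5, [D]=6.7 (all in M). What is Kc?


Kc = [C][D]^2/([A][B])
= (1.5^1 × 6.7^2)/(6.9^1 × 4.4^1)
= 67.335/30.36
= 2.218

2.218


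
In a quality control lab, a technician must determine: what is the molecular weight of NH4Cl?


M(NH4Cl) = 1×14.01 + 4×1.008 + 1×35.45
= 14.01 + 4.03 + 35.45
= 53.49 g/mol

53.49 g/mol


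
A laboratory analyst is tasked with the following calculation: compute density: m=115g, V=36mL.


ρ = mass/volume
= 115/36
= 3.194 g/mL

3.194 g/mL


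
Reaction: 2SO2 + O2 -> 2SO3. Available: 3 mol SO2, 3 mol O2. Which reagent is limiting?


Mole ratio available / coefficient:
  SO2: 3/2 = 1.500
  O2: 3/1 = 3.000
Smaller ratio is limiting.

SO2


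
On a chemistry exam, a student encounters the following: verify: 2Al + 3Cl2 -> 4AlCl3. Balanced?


Equation: 2Al + 3Cl2 -> 4AlCl3
Check atoms: Al: 2≠4, Cl: 6≠12
Not balanced

No, not balanced


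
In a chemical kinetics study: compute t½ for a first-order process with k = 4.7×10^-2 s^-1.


t½ = ln2/k = 0.693147/(4.7×10^-2 s^-1)
= 14.75 s

14.75 s


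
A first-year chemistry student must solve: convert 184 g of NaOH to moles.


M(NaOH) = 40.0 g/mol
n = mass/M = 184/40.0 = 4.6 mol

4.6 mol
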